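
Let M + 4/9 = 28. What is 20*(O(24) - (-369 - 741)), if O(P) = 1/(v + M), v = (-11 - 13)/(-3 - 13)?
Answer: 11610960/523 ≈ 22201.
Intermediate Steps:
M = 248/9 (M = -4/9 + 28 = 248/9 ≈ 27.556)
v = 3/2 (v = -24/(-16) = -24*(-1/16) = 3/2 ≈ 1.5000)
O(P) = 18/523 (O(P) = 1/(3/2 + 248/9) = 1/(523/18) = 18/523)
20*(O(24) - (-369 - 741)) = 20*(18/523 - (-369 - 741)) = 20*(18/523 - 1*(-1110)) = 20*(18/523 + 1110) = 20*(580548/523) = 11610960/523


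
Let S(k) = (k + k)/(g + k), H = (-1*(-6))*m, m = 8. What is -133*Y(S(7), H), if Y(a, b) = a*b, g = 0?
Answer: -12768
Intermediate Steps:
H = 48 (H = -1*(-6)*8 = 6*8 = 48)
S(k) = 2 (S(k) = (k + k)/(0 + k) = (2*k)/k = 2)
-133*Y(S(7), H) = -266*48 = -133*96 = -12768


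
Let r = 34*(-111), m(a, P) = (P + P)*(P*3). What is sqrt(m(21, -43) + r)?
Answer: 2*sqrt(1830) ≈ 85.557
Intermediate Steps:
m(a, P) = 6*P**2 (m(a, P) = (2*P)*(3*P) = 6*P**2)
r = -3774
sqrt(m(21, -43) + r) = sqrt(6*(-43)**2 - 3774) = sqrt(6*1849 - 3774) = sqrt(11094 - 3774) = sqrt(7320) = 2*sqrt(1830)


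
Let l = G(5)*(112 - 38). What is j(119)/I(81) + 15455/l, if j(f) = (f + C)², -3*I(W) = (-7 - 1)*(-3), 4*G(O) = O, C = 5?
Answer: -64932/37 ≈ -1754.9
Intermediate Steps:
G(O) = O/4
l = 185/2 (l = ((¼)*5)*(112 - 38) = (5/4)*74 = 185/2 ≈ 92.500)
I(W) = -8 (I(W) = -(-7 - 1)*(-3)/3 = -(-8)*(-3)/3 = -⅓*24 = -8)
j(f) = (5 + f)² (j(f) = (f + 5)² = (5 + f)²)
j(119)/I(81) + 15455/l = (5 + 119)²/(-8) + 15455/(185/2) = 124²*(-⅛) + 15455*(2/185) = 15376*(-⅛) + 6182/37 = -1922 + 6182/37 = -64932/37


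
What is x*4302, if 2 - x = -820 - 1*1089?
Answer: 8221122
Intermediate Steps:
x = 1911 (x = 2 - (-820 - 1*1089) = 2 - (-820 - 1089) = 2 - 1*(-1909) = 2 + 1909 = 1911)
x*4302 = 1911*4302 = 8221122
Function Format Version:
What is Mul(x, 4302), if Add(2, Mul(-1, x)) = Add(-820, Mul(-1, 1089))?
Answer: 8221122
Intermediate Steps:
x = 1911 (x = Add(2, Mul(-1, Add(-820, Mul(-1, 1089)))) = Add(2, Mul(-1, Add(-820, -1089))) = Add(2, Mul(-1, -1909)) = Add(2, 1909) = 1911)
Mul(x, 4302) = Mul(1911, 4302) = 8221122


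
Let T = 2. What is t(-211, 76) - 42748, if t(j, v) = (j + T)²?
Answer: 933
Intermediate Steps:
t(j, v) = (2 + j)² (t(j, v) = (j + 2)² = (2 + j)²)
t(-211, 76) - 42748 = (2 - 211)² - 42748 = (-209)² - 42748 = 43681 - 42748 = 933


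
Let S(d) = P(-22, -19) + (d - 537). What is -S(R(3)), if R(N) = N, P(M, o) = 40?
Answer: 494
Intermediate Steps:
S(d) = -497 + d (S(d) = 40 + (d - 537) = 40 + (-537 + d) = -497 + d)
-S(R(3)) = -(-497 + 3) = -1*(-494) = 494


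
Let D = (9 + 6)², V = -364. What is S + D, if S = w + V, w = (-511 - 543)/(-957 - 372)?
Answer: -183677/1329 ≈ -138.21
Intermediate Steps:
D = 225 (D = 15² = 225)
w = 1054/1329 (w = -1054/(-1329) = -1054*(-1/1329) = 1054/1329 ≈ 0.79308)
S = -482702/1329 (S = 1054/1329 - 364 = -482702/1329 ≈ -363.21)
S + D = -482702/1329 + 225 = -183677/1329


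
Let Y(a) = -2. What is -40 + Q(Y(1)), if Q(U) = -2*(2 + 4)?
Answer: -52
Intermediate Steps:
Q(U) = -12 (Q(U) = -2*6 = -12)
-40 + Q(Y(1)) = -40 - 12 = -52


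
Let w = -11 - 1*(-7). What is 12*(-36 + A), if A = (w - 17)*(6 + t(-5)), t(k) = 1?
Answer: -2196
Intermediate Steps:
w = -4 (w = -11 + 7 = -4)
A = -147 (A = (-4 - 17)*(6 + 1) = -21*7 = -147)
12*(-36 + A) = 12*(-36 - 147) = 12*(-183) = -2196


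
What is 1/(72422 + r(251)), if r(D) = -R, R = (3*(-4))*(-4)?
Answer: 1/72374 ≈ 1.3817e-5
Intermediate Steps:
R = 48 (R = -12*(-4) = 48)
r(D) = -48 (r(D) = -1*48 = -48)
1/(72422 + r(251)) = 1/(72422 - 48) = 1/72374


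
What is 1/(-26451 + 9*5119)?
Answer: 1/19620 ≈ 5.0968e-5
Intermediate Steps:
1/(-26451 + 9*5119) = 1/(-26451 + 46071) = 1/19620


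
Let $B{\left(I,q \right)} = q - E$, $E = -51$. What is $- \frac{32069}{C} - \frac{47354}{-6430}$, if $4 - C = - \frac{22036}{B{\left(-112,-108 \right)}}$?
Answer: $\frac{6393152611}{70112720} \approx 91.184$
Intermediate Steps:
$B{\left(I,q \right)} = 51 + q$ ($B{\left(I,q \right)} = q - -51 = q + 51 = 51 + q$)
$C = - \frac{21808}{57}$ ($C = 4 - - \frac{22036}{51 - 108} = 4 - - \frac{22036}{-57} = 4 - \left(-22036\right) \left(- \frac{1}{57}\right) = 4 - \frac{22036}{57} = - \frac{21808}{57} \approx -382.6$)
$- \frac{32069}{C} - \frac{47354}{-6430} = - \frac{32069}{- \frac{21808}{57}} - \frac{47354}{-6430} = \left(-32069\right) \left(- \frac{57}{21808}\right) - - \frac{23677}{3215} = \frac{1827933}{21808} + \frac{23677}{3215} = \frac{6393152611}{70112720}$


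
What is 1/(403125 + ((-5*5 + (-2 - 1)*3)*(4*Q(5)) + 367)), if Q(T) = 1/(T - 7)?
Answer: 1/403560 ≈ 2.4779e-6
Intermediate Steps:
Q(T) = 1/(-7 + T)
1/(403125 + ((-5*5 + (-2 - 1)*3)*(4*Q(5)) + 367)) = 1/(403125 + ((-5*5 + (-2 - 1)*3)*(4/(-7 + 5)) + 367)) = 1/(403125 + ((-25 - 3*3)*(4/(-2)) + 367)) = 1/(403125 + ((-25 - 9)*(4*(-½)) + 367)) = 1/(403125 + (-34*(-2) + 367)) = 1/(403125 + (68 + 367)) = 1/(403125 + 435) = 1/403560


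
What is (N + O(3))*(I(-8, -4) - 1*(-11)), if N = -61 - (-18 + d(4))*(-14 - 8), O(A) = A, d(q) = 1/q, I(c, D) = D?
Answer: -6279/2 ≈ -3139.5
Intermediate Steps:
d(q) = 1/q
N = -903/2 (N = -61 - (-18 + 1/4)*(-14 - 8) = -61 - (-18 + ¼)*(-22) = -61 - (-71)*(-22)/4 = -61 - 1*781/2 = -61 - 781/2 = -903/2 ≈ -451.50)
(N + O(3))*(I(-8, -4) - 1*(-11)) = (-903/2 + 3)*(-4 - 1*(-11)) = -897*(-4 + 11)/2 = -897/2*7 = -6279/2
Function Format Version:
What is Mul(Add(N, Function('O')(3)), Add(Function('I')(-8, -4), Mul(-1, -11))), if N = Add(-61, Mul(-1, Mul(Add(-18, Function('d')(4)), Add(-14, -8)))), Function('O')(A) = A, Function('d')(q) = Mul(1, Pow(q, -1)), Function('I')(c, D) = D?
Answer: Rational(-6279, 2) ≈ -3139.5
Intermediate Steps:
Function('d')(q) = Pow(q, -1)
N = Rational(-903, 2) (N = Add(-61, Mul(-1, Mul(Add(-18, Pow(4, -1)), Add(-14, -8)))) = Add(-61, Mul(-1, Mul(Add(-18, Rational(1, 4)), -22))) = Add(-61, Mul(-1, Mul(Rational(-71, 4), -22))) = Add(-61, Mul(-1, Rational(781, 2))) = Add(-61, Rational(-781, 2)) = Rational(-903, 2) ≈ -451.50)
Mul(Add(N, Function('O')(3)), Add(Function('I')(-8, -4), Mul(-1, -11))) = Mul(Add(Rational(-903, 2), 3), Add(-4, Mul(-1, -11))) = Mul(Rational(-897, 2), Add(-4, 11)) = Mul(Rational(-897, 2), 7) = Rational(-6279, 2)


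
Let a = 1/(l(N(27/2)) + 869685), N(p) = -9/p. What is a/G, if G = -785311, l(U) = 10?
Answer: -1/682981050145 ≈ -1.4642e-12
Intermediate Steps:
a = 1/869695 (a = 1/(10 + 869685) = 1/869695 ≈ 1.1498e-6)
a/G = (1/869695)/(-785311) = (1/869695)*(-1/785311) = -1/682981050145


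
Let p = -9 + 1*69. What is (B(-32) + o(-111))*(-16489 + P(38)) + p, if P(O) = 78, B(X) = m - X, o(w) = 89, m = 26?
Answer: -2412357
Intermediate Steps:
B(X) = 26 - X
p = 60 (p = -9 + 69 = 60)
(B(-32) + o(-111))*(-16489 + P(38)) + p = ((26 - 1*(-32)) + 89)*(-16489 + 78) + 60 = ((26 + 32) + 89)*(-16411) + 60 = (58 + 89)*(-16411) + 60 = 147*(-16411) + 60 = -2412417 + 60 = -2412357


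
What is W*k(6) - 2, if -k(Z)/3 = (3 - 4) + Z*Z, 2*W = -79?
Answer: 8291/2 ≈ 4145.5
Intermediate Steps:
W = -79/2 (W = (½)*(-79) = -79/2 ≈ -39.500)
k(Z) = 3 - 3*Z² (k(Z) = -3*((3 - 4) + Z*Z) = -3*(-1 + Z²) = 3 - 3*Z²)
W*k(6) - 2 = -79*(3 - 3*6²)/2 - 2 = -79*(3 - 3*36)/2 - 2 = -79*(3 - 108)/2 - 2 = -79/2*(-105) - 2 = 8295/2 - 2 = 8291/2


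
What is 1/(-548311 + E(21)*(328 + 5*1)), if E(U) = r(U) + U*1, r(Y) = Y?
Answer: -1/534325 ≈ -1.8715e-6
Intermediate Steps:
E(U) = 2*U (E(U) = U + U*1 = U + U = 2*U)
1/(-548311 + E(21)*(328 + 5*1)) = 1/(-548311 + (2*21)*(328 + 5*1)) = 1/(-548311 + 42*(328 + 5)) = 1/(-548311 + 42*333) = 1/(-548311 + 13986) = 1/(-534325) = -1/534325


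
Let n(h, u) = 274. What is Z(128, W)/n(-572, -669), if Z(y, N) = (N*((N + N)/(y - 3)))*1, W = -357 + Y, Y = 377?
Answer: 16/685 ≈ 0.023358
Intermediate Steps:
W = 20 (W = -357 + 377 = 20)
Z(y, N) = 2*N²/(-3 + y) (Z(y, N) = (N*((2*N)/(-3 + y)))*1 = (N*(2*N/(-3 + y)))*1 = (2*N²/(-3 + y))*1 = 2*N²/(-3 + y))
Z(128, W)/n(-572, -669) = (2*20²/(-3 + 128))/274 = (2*400/125)*(1/274) = (2*400*(1/125))*(1/274) = (32/5)*(1/274) = 16/685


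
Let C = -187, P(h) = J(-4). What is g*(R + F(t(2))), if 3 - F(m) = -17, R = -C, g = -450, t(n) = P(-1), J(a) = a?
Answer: -93150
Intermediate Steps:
P(h) = -4
t(n) = -4
R = 187 (R = -1*(-187) = 187)
F(m) = 20 (F(m) = 3 - 1*(-17) = 3 + 17 = 20)
g*(R + F(t(2))) = -450*(187 + 20) = -450*207 = -93150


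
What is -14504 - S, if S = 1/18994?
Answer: -275488977/18994 ≈ -14504.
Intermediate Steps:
S = 1/18994 ≈ 5.2648e-5
-14504 - S = -14504 - 1*1/18994 = -14504 - 1/18994 = -275488977/18994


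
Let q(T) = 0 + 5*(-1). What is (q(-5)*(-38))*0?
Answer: 0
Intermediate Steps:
q(T) = -5 (q(T) = 0 - 5 = -5)
(q(-5)*(-38))*0 = -5*(-38)*0 = 190*0 = 0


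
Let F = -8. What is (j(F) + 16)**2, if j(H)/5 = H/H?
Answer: 441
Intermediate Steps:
j(H) = 5 (j(H) = 5*(H/H) = 5*1 = 5)
(j(F) + 16)**2 = (5 + 16)**2 = 21**2 = 441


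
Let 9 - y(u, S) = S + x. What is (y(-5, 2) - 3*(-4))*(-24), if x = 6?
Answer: -312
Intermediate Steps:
y(u, S) = 3 - S (y(u, S) = 9 - (S + 6) = 9 - (6 + S) = 9 + (-6 - S) = 3 - S)
(y(-5, 2) - 3*(-4))*(-24) = ((3 - 1*2) - 3*(-4))*(-24) = ((3 - 2) + 12)*(-24) = (1 + 12)*(-24) = 13*(-24) = -312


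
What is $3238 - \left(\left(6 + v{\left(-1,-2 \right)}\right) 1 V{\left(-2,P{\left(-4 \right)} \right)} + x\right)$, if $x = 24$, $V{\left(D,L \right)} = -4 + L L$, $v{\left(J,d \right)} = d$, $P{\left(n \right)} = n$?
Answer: $3166$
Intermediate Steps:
$V{\left(D,L \right)} = -4 + L^{2}$
$3238 - \left(\left(6 + v{\left(-1,-2 \right)}\right) 1 V{\left(-2,P{\left(-4 \right)} \right)} + x\right) = 3238 - \left(\left(6 - 2\right) 1 \left(-4 + \left(-4\right)^{2}\right) + 24\right) = 3238 - \left(4 \cdot 1 \left(-4 + 16\right) + 24\right) = 3238 - \left(4 \cdot 12 + 24\right) = 3238 - \left(48 + 24\right) = 3238 - 72 = 3166$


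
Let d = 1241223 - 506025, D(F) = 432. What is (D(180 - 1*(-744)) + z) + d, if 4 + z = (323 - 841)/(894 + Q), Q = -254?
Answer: 235400061/320 ≈ 7.3563e+5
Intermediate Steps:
z = -1539/320 (z = -4 + (323 - 841)/(894 - 254) = -4 - 518/640 = -4 + (1/640)*(-518) = -4 - 259/320 = -1539/320 ≈ -4.8094)
d = 735198
(D(180 - 1*(-744)) + z) + d = (432 - 1539/320) + 735198 = 136701/320 + 735198 = 235400061/320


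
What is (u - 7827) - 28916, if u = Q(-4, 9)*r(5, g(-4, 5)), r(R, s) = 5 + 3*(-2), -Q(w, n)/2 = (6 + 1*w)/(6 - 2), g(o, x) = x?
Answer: -36742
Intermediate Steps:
Q(w, n) = -3 - w/2 (Q(w, n) = -2*(6 + 1*w)/(6 - 2) = -2*(6 + w)/4 = -2*(3/2 + w/4) = -3 - w/2)
r(R, s) = -1 (r(R, s) = 5 - 6 = -1)
u = 1 (u = (-3 - ½*(-4))*(-1) = (-3 + 2)*(-1) = -1*(-1) = 1)
(u - 7827) - 28916 = (1 - 7827) - 28916 = -7826 - 28916 = -36742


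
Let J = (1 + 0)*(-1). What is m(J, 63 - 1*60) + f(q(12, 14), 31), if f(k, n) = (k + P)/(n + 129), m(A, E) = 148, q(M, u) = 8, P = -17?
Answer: 23671/160 ≈ 147.94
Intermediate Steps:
J = -1 (J = 1*(-1) = -1)
f(k, n) = (-17 + k)/(129 + n) (f(k, n) = (k - 17)/(n + 129) = (-17 + k)/(129 + n))
m(J, 63 - 1*60) + f(q(12, 14), 31) = 148 + (-17 + 8)/(129 + 31) = 148 - 9/160 = 23671/160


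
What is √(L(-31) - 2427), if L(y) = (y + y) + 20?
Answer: I*√2469 ≈ 49.689*I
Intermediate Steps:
L(y) = 20 + 2*y (L(y) = 2*y + 20 = 20 + 2*y)
√(L(-31) - 2427) = √((20 + 2*(-31)) - 2427) = √((20 - 62) - 2427) = √(-42 - 2427) = √(-2469) = I*√2469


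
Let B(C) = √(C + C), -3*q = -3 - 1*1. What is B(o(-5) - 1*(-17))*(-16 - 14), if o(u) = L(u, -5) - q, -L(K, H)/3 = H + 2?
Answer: -20*√111 ≈ -210.71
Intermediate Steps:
L(K, H) = -6 - 3*H (L(K, H) = -3*(H + 2) = -3*(2 + H) = -6 - 3*H)
q = 4/3 (q = -(-3 - 1*1)/3 = -(-3 - 1)/3 = -⅓*(-4) = 4/3 ≈ 1.3333)
o(u) = 23/3 (o(u) = (-6 - 3*(-5)) - 1*4/3 = (-6 + 15) - 4/3 = 9 - 4/3 = 23/3)
B(C) = √2*√C (B(C) = √(2*C) = √2*√C)
B(o(-5) - 1*(-17))*(-16 - 14) = (√2*√(23/3 - 1*(-17)))*(-16 - 14) = (√2*√(23/3 + 17))*(-30) = (√2*√(74/3))*(-30) = (√2*(√222/3))*(-30) = (2*√111/3)*(-30) = -20*√111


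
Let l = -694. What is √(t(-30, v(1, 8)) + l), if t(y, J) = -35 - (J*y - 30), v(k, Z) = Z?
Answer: 3*I*√51 ≈ 21.424*I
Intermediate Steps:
t(y, J) = -5 - J*y (t(y, J) = -35 - (-30 + J*y) = -35 + (30 - J*y) = -5 - J*y)
√(t(-30, v(1, 8)) + l) = √((-5 - 1*8*(-30)) - 694) = √((-5 + 240) - 694) = √(235 - 694) = √(-459) = 3*I*√51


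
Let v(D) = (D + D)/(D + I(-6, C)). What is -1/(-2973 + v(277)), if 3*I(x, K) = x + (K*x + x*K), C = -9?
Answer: 311/924049 ≈ 0.00033656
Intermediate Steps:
I(x, K) = x/3 + 2*K*x/3 (I(x, K) = (x + (K*x + x*K))/3 = (x + (K*x + K*x))/3 = (x + 2*K*x)/3 = x/3 + 2*K*x/3)
v(D) = 2*D/(34 + D) (v(D) = (D + D)/(D + (⅓)*(-6)*(1 + 2*(-9))) = (2*D)/(D + (⅓)*(-6)*(1 - 18)) = (2*D)/(D + (⅓)*(-6)*(-17)) = (2*D)/(D + 34) = (2*D)/(34 + D) = 2*D/(34 + D))
-1/(-2973 + v(277)) = -1/(-2973 + 2*277/(34 + 277)) = -1/(-2973 + 2*277/311) = -1/(-2973 + 2*277*(1/311)) = -1/(-2973 + 554/311) = -1/(-924049/311) = -1*(-311/924049) = 311/924049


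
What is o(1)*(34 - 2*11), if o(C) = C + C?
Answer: 24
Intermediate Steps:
o(C) = 2*C
o(1)*(34 - 2*11) = (2*1)*(34 - 2*11) = 2*(34 - 22) = 2*12 = 24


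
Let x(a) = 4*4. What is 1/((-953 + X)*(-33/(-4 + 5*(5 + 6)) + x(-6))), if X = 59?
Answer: -17/233334 ≈ -7.2857e-5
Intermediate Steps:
x(a) = 16
1/((-953 + X)*(-33/(-4 + 5*(5 + 6)) + x(-6))) = 1/((-953 + 59)*(-33/(-4 + 5*(5 + 6)) + 16)) = 1/((-894)*(-33/(-4 + 5*11) + 16)) = -1/(894*(-33/(-4 + 55) + 16)) = -1/(894*(-33/51 + 16)) = -1/(894*(-33*1/51 + 16)) = -1/(894*(-11/17 + 16)) = -1/(894*261/17) = -1/894*17/261 = -17/233334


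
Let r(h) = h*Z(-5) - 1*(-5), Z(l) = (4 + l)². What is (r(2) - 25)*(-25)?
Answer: 450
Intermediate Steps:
r(h) = 5 + h (r(h) = h*(4 - 5)² - 1*(-5) = h*(-1)² + 5 = h*1 + 5 = h + 5 = 5 + h)
(r(2) - 25)*(-25) = ((5 + 2) - 25)*(-25) = (7 - 25)*(-25) = -18*(-25) = 450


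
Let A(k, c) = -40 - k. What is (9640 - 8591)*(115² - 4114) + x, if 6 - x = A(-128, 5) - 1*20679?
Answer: 9578036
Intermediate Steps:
x = 20597 (x = 6 - ((-40 - 1*(-128)) - 1*20679) = 6 - ((-40 + 128) - 20679) = 6 - (88 - 20679) = 6 - 1*(-20591) = 6 + 20591 = 20597)
(9640 - 8591)*(115² - 4114) + x = (9640 - 8591)*(115² - 4114) + 20597 = 1049*(13225 - 4114) + 20597 = 1049*9111 + 20597 = 9557439 + 20597 = 9578036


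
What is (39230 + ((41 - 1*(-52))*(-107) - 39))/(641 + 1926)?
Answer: 1720/151 ≈ 11.391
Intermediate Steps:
(39230 + ((41 - 1*(-52))*(-107) - 39))/(641 + 1926) = (39230 + ((41 + 52)*(-107) - 39))/2567 = (39230 + (93*(-107) - 39))*(1/2567) = (39230 + (-9951 - 39))*(1/2567) = (39230 - 9990)*(1/2567) = 29240*(1/2567) = 1720/151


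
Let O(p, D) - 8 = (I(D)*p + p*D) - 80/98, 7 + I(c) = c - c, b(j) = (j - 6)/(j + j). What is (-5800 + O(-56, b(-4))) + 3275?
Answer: -107595/49 ≈ -2195.8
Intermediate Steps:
b(j) = (-6 + j)/(2*j) (b(j) = (-6 + j)/((2*j)) = (-6 + j)*(1/(2*j)) = (-6 + j)/(2*j))
I(c) = -7 (I(c) = -7 + (c - c) = -7 + 0 = -7)
O(p, D) = 352/49 - 7*p + D*p (O(p, D) = 8 + ((-7*p + p*D) - 80/98) = 8 + ((-7*p + D*p) - 80*1/98) = 8 + ((-7*p + D*p) - 40/49) = 8 + (-40/49 - 7*p + D*p) = 352/49 - 7*p + D*p)
(-5800 + O(-56, b(-4))) + 3275 = (-5800 + (352/49 - 7*(-56) + ((½)*(-6 - 4)/(-4))*(-56))) + 3275 = (-5800 + (352/49 + 392 + ((½)*(-¼)*(-10))*(-56))) + 3275 = (-5800 + (352/49 + 392 + (5/4)*(-56))) + 3275 = (-5800 + (352/49 + 392 - 70)) + 3275 = (-5800 + 16130/49) + 3275 = -268070/49 + 3275 = -107595/49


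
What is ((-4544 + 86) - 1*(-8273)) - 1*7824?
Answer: -4009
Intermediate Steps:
((-4544 + 86) - 1*(-8273)) - 1*7824 = (-4458 + 8273) - 7824 = 3815 - 7824 = -4009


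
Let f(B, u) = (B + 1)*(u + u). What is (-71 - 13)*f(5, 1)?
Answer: -1008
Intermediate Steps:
f(B, u) = 2*u*(1 + B) (f(B, u) = (1 + B)*(2*u) = 2*u*(1 + B))
(-71 - 13)*f(5, 1) = (-71 - 13)*(2*1*(1 + 5)) = -168*6 = -84*12 = -1008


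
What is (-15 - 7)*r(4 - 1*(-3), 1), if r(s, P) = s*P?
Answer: -154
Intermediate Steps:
r(s, P) = P*s
(-15 - 7)*r(4 - 1*(-3), 1) = (-15 - 7)*(1*(4 - 1*(-3))) = -22*(4 + 3) = -22*7 = -154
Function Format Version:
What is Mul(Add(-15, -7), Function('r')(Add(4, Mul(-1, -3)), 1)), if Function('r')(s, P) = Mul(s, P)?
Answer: -154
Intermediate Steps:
Function('r')(s, P) = Mul(P, s)
Mul(Add(-15, -7), Function('r')(Add(4, Mul(-1, -3)), 1)) = Mul(Add(-15, -7), Mul(1, Add(4, Mul(-1, -3)))) = Mul(-22, Mul(1, Add(4, 3))) = Mul(-22, Mul(1, 7)) = Mul(-22, 7) = -154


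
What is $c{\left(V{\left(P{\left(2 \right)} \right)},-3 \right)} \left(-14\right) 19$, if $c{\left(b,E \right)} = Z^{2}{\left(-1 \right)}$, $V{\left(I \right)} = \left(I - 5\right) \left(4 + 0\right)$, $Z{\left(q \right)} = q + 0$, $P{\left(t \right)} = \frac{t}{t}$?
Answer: $-266$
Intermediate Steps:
$P{\left(t \right)} = 1$
$Z{\left(q \right)} = q$
$V{\left(I \right)} = -20 + 4 I$ ($V{\left(I \right)} = \left(-5 + I\right) 4 = -20 + 4 I$)
$c{\left(b,E \right)} = 1$ ($c{\left(b,E \right)} = \left(-1\right)^{2} = 1$)
$c{\left(V{\left(P{\left(2 \right)} \right)},-3 \right)} \left(-14\right) 19 = 1 \left(-14\right) 19 = \left(-14\right) 19 = -266$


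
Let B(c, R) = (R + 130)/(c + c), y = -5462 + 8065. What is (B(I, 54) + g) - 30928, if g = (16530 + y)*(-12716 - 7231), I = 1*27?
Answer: -10305275641/27 ≈ -3.8168e+8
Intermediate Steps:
y = 2603
I = 27
B(c, R) = (130 + R)/(2*c) (B(c, R) = (130 + R)/((2*c)) = (130 + R)*(1/(2*c)) = (130 + R)/(2*c))
g = -381645951 (g = (16530 + 2603)*(-12716 - 7231) = 19133*(-19947) = -381645951)
(B(I, 54) + g) - 30928 = ((1/2)*(130 + 54)/27 - 381645951) - 30928 = ((1/2)*(1/27)*184 - 381645951) - 30928 = (92/27 - 381645951) - 30928 = -10304440585/27 - 30928 = -10305275641/27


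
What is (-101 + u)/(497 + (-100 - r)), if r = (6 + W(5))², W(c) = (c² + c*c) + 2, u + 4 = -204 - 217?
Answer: 526/2967 ≈ 0.17728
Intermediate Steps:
u = -425 (u = -4 + (-204 - 217) = -4 - 421 = -425)
W(c) = 2 + 2*c² (W(c) = (c² + c²) + 2 = 2*c² + 2 = 2 + 2*c²)
r = 3364 (r = (6 + (2 + 2*5²))² = (6 + (2 + 2*25))² = (6 + (2 + 50))² = (6 + 52)² = 58² = 3364)
(-101 + u)/(497 + (-100 - r)) = (-101 - 425)/(497 + (-100 - 1*3364)) = -526/(497 + (-100 - 3364)) = -526/(497 - 3464) = -526/(-2967) = -526*(-1/2967) = 526/2967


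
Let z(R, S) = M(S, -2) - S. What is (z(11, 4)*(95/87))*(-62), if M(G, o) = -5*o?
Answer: -11780/29 ≈ -406.21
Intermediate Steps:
z(R, S) = 10 - S (z(R, S) = -5*(-2) - S = 10 - S)
(z(11, 4)*(95/87))*(-62) = ((10 - 1*4)*(95/87))*(-62) = ((10 - 4)*(95*(1/87)))*(-62) = (6*(95/87))*(-62) = (190/29)*(-62) = -11780/29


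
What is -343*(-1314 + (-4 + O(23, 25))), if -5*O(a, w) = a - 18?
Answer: 452417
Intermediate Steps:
O(a, w) = 18/5 - a/5 (O(a, w) = -(a - 18)/5 = -(-18 + a)/5 = 18/5 - a/5)
-343*(-1314 + (-4 + O(23, 25))) = -343*(-1314 + (-4 + (18/5 - ⅕*23))) = -343*(-1314 + (-4 + (18/5 - 23/5))) = -343*(-1314 + (-4 - 1)) = -343*(-1314 - 5) = -343*(-1319) = 452417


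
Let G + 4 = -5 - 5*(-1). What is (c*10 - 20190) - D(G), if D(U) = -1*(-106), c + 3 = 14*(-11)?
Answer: -21866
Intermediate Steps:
G = -4 (G = -4 + (-5 - 5*(-1)) = -4 + (-5 + 5) = -4 + 0 = -4)
c = -157 (c = -3 + 14*(-11) = -3 - 154 = -157)
D(U) = 106
(c*10 - 20190) - D(G) = (-157*10 - 20190) - 1*106 = (-1570 - 20190) - 106 = -21760 - 106 = -21866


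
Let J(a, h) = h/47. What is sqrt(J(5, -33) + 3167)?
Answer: 4*sqrt(437147)/47 ≈ 56.270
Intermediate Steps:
J(a, h) = h/47 (J(a, h) = h*(1/47) = h/47)
sqrt(J(5, -33) + 3167) = sqrt((1/47)*(-33) + 3167) = sqrt(-33/47 + 3167) = sqrt(148816/47) = 4*sqrt(437147)/47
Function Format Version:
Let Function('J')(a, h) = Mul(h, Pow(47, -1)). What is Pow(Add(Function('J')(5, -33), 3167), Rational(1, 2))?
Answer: Mul(Rational(4, 47), Pow(437147, Rational(1, 2))) ≈ 56.270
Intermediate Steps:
Function('J')(a, h) = Mul(Rational(1, 47), h) (Function('J')(a, h) = Mul(h, Rational(1, 47)) = Mul(Rational(1, 47), h))
Pow(Add(Function('J')(5, -33), 3167), Rational(1, 2)) = Pow(Add(Mul(Rational(1, 47), -33), 3167), Rational(1, 2)) = Pow(Add(Rational(-33, 47), 3167), Rational(1, 2)) = Pow(Rational(148816, 47), Rational(1, 2)) = Mul(Rational(4, 47), Pow(437147, Rational(1, 2)))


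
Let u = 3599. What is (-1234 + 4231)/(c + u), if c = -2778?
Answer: 2997/821 ≈ 3.6504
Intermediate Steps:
(-1234 + 4231)/(c + u) = (-1234 + 4231)/(-2778 + 3599) = 2997/821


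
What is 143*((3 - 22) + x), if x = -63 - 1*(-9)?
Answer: -10439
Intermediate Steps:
x = -54 (x = -63 + 9 = -54)
143*((3 - 22) + x) = 143*((3 - 22) - 54) = 143*(-19 - 54) = 143*(-73) = -10439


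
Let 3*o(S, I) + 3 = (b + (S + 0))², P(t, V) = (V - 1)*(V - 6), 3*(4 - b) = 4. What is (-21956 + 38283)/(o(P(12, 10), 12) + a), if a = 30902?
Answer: 440829/847783 ≈ 0.51998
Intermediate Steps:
b = 8/3 (b = 4 - ⅓*4 = 4 - 4/3 = 8/3 ≈ 2.6667)
P(t, V) = (-1 + V)*(-6 + V)
o(S, I) = -1 + (8/3 + S)²/3 (o(S, I) = -1 + (8/3 + (S + 0))²/3 = -1 + (8/3 + S)²/3)
(-21956 + 38283)/(o(P(12, 10), 12) + a) = (-21956 + 38283)/((-1 + (8 + 3*(6 + 10² - 7*10))²/27) + 30902) = 16327/((-1 + (8 + 3*(6 + 100 - 70))²/27) + 30902) = 16327/((-1 + (8 + 3*36)²/27) + 30902) = 16327/((-1 + (8 + 108)²/27) + 30902) = 16327/((-1 + (1/27)*116²) + 30902) = 16327/((-1 + (1/27)*13456) + 30902) = 16327/((-1 + 13456/27) + 30902) = 16327/(13429/27 + 30902) = 16327/(847783/27) = 16327*(27/847783) = 440829/847783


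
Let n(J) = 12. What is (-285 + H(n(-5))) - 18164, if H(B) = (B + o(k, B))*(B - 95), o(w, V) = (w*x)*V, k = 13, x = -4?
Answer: 32347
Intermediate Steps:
o(w, V) = -4*V*w (o(w, V) = (w*(-4))*V = (-4*w)*V = -4*V*w)
H(B) = -51*B*(-95 + B) (H(B) = (B - 4*B*13)*(B - 95) = (B - 52*B)*(-95 + B) = (-51*B)*(-95 + B) = -51*B*(-95 + B))
(-285 + H(n(-5))) - 18164 = (-285 + 51*12*(95 - 1*12)) - 18164 = (-285 + 51*12*(95 - 12)) - 18164 = (-285 + 51*12*83) - 18164 = (-285 + 50796) - 18164 = 50511 - 18164 = 32347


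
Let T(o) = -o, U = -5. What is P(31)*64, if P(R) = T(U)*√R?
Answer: 320*√31 ≈ 1781.7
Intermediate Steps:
P(R) = 5*√R (P(R) = (-1*(-5))*√R = 5*√R)
P(31)*64 = (5*√31)*64 = 320*√31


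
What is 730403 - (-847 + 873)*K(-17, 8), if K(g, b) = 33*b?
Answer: 723539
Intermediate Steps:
730403 - (-847 + 873)*K(-17, 8) = 730403 - (-847 + 873)*33*8 = 730403 - 26*264 = 730403 - 1*6864 = 730403 - 6864 = 723539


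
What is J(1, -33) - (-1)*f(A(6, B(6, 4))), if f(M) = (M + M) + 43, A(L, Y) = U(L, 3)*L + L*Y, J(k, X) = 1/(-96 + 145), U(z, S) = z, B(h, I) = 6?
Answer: 9164/49 ≈ 187.02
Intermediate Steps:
J(k, X) = 1/49
A(L, Y) = L**2 + L*Y (A(L, Y) = L*L + L*Y = L**2 + L*Y)
f(M) = 43 + 2*M (f(M) = 2*M + 43 = 43 + 2*M)
J(1, -33) - (-1)*f(A(6, B(6, 4))) = 1/49 - (-1)*(43 + 2*(6*(6 + 6))) = 1/49 - (-1)*(43 + 2*(6*12)) = 1/49 - (-1)*(43 + 2*72) = 1/49 - (-1)*(43 + 144) = 1/49 - (-1)*187 = 1/49 - 1*(-187) = 1/49 + 187 = 9164/49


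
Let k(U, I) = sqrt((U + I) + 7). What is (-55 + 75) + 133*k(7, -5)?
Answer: 419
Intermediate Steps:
k(U, I) = sqrt(7 + I + U) (k(U, I) = sqrt((I + U) + 7) = sqrt(7 + I + U))
(-55 + 75) + 133*k(7, -5) = (-55 + 75) + 133*sqrt(7 - 5 + 7) = 20 + 133*sqrt(9) = 20 + 133*3 = 20 + 399 = 419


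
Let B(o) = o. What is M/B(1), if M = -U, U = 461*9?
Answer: -4149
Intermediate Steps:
U = 4149
M = -4149 (M = -1*4149 = -4149)
M/B(1) = -4149/1 = -4149*1 = -4149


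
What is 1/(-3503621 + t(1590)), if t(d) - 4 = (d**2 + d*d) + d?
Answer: 1/1554173 ≈ 6.4343e-7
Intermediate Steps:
t(d) = 4 + d + 2*d**2 (t(d) = 4 + ((d**2 + d*d) + d) = 4 + ((d**2 + d**2) + d) = 4 + (2*d**2 + d) = 4 + (d + 2*d**2) = 4 + d + 2*d**2)
1/(-3503621 + t(1590)) = 1/(-3503621 + (4 + 1590 + 2*1590**2)) = 1/(-3503621 + (4 + 1590 + 2*2528100)) = 1/(-3503621 + (4 + 1590 + 5056200)) = 1/(-3503621 + 5057794) = 1/1554173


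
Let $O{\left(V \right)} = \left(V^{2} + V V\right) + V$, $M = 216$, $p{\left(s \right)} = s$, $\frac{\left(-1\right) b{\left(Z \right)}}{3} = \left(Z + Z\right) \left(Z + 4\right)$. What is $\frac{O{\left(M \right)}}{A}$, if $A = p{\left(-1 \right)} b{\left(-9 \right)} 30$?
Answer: $\frac{866}{75} \approx 11.547$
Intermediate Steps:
$b{\left(Z \right)} = - 6 Z \left(4 + Z\right)$ ($b{\left(Z \right)} = - 3 \left(Z + Z\right) \left(Z + 4\right) = - 3 \cdot 2 Z \left(4 + Z\right) = - 6 Z \left(4 + Z\right)$)
$A = 8100$ ($A = - \left(-6\right) \left(-9\right) \left(4 - 9\right) 30 = - \left(-6\right) \left(-9\right) \left(-5\right) 30 = \left(-1\right) \left(-270\right) 30 = 270 \cdot 30 = 8100$)
$O{\left(V \right)} = V + 2 V^{2}$ ($O{\left(V \right)} = \left(V^{2} + V^{2}\right) + V = 2 V^{2} + V = V + 2 V^{2}$)
$\frac{O{\left(M \right)}}{A} = \frac{216 \left(1 + 2 \cdot 216\right)}{8100} = 216 \left(1 + 432\right) \frac{1}{8100} = 216 \cdot 433 \cdot \frac{1}{8100} = 93528 \cdot \frac{1}{8100} = \frac{866}{75}$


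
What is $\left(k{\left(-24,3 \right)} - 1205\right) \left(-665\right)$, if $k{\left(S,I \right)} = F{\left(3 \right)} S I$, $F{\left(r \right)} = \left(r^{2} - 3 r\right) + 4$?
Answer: $992845$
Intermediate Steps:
$F{\left(r \right)} = 4 + r^{2} - 3 r$
$k{\left(S,I \right)} = 4 I S$ ($k{\left(S,I \right)} = \left(4 + 3^{2} - 9\right) S I = \left(4 + 9 - 9\right) I S = 4 I S$)
$\left(k{\left(-24,3 \right)} - 1205\right) \left(-665\right) = \left(4 \cdot 3 \left(-24\right) - 1205\right) \left(-665\right) = \left(-288 - 1205\right) \left(-665\right) = \left(-1493\right) \left(-665\right) = 992845$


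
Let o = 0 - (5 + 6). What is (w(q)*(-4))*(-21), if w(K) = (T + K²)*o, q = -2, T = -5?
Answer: 924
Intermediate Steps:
o = -11 (o = 0 - 1*11 = 0 - 11 = -11)
w(K) = 55 - 11*K² (w(K) = (-5 + K²)*(-11) = 55 - 11*K²)
(w(q)*(-4))*(-21) = ((55 - 11*(-2)²)*(-4))*(-21) = ((55 - 11*4)*(-4))*(-21) = ((55 - 44)*(-4))*(-21) = (11*(-4))*(-21) = -44*(-21) = 924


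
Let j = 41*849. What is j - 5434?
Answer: 29375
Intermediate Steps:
j = 34809
j - 5434 = 34809 - 5434 = 29375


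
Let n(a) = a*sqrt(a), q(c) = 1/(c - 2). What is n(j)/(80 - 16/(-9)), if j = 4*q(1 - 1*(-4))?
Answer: sqrt(3)/92 ≈ 0.018827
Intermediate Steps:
q(c) = 1/(-2 + c)
j = 4/3 (j = 4/(-2 + (1 - 1*(-4))) = 4/(-2 + (1 + 4)) = 4/(-2 + 5) = 4/3 ≈ 1.3333)
n(a) = a**(3/2)
n(j)/(80 - 16/(-9)) = (4/3)**(3/2)/(80 - 16/(-9)) = (8*sqrt(3)/9)/(80 - 16*(-1/9)) = (8*sqrt(3)/9)/(80 + 16/9) = (8*sqrt(3)/9)/(736/9) = (8*sqrt(3)/9)*(9/736) = sqrt(3)/92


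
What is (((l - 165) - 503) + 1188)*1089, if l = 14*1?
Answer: 581526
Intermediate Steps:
l = 14
(((l - 165) - 503) + 1188)*1089 = (((14 - 165) - 503) + 1188)*1089 = ((-151 - 503) + 1188)*1089 = (-654 + 1188)*1089 = 534*1089 = 581526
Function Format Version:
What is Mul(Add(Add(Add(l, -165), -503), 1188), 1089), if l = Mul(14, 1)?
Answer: 581526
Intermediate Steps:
l = 14
Mul(Add(Add(Add(l, -165), -503), 1188), 1089) = Mul(Add(Add(Add(14, -165), -503), 1188), 1089) = Mul(Add(Add(-151, -503), 1188), 1089) = Mul(Add(-654, 1188), 1089) = Mul(534, 1089) = 581526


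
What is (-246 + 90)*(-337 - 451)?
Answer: 122928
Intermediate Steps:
(-246 + 90)*(-337 - 451) = -156*(-788) = 122928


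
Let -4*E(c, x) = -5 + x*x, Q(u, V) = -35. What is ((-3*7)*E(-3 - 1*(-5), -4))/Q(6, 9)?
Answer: -33/20 ≈ -1.6500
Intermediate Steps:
E(c, x) = 5/4 - x**2/4 (E(c, x) = -(-5 + x*x)/4 = -(-5 + x**2)/4 = 5/4 - x**2/4)
((-3*7)*E(-3 - 1*(-5), -4))/Q(6, 9) = ((-3*7)*(5/4 - 1/4*(-4)**2))/(-35) = -21*(5/4 - 1/4*16)*(-1/35) = -21*(5/4 - 4)*(-1/35) = -21*(-11/4)*(-1/35) = (231/4)*(-1/35) = -33/20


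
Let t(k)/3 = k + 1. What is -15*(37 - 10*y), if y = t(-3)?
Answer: -1455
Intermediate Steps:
t(k) = 3 + 3*k (t(k) = 3*(k + 1) = 3*(1 + k) = 3 + 3*k)
y = -6 (y = 3 + 3*(-3) = 3 - 9 = -6)
-15*(37 - 10*y) = -15*(37 - 10*(-6)) = -15*(37 + 60) = -15*97 = -1455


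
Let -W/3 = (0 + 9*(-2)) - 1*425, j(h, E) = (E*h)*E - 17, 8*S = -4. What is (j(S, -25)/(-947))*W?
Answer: 875811/1894 ≈ 462.41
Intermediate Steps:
S = -½ (S = (⅛)*(-4) = -½ ≈ -0.50000)
j(h, E) = -17 + h*E² (j(h, E) = h*E² - 17 = -17 + h*E²)
W = 1329 (W = -3*((0 + 9*(-2)) - 1*425) = -3*((0 - 18) - 425) = -3*(-18 - 425) = -3*(-443) = 1329)
(j(S, -25)/(-947))*W = ((-17 - ½*(-25)²)/(-947))*1329 = ((-17 - ½*625)*(-1/947))*1329 = ((-17 - 625/2)*(-1/947))*1329 = -659/2*(-1/947)*1329 = (659/1894)*1329 = 875811/1894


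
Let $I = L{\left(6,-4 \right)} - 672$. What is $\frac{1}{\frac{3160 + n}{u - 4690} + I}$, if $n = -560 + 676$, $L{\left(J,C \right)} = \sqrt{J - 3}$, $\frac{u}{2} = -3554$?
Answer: $- \frac{7798017878}{5242398524051} - \frac{34798201 \sqrt{3}}{15727195572153} \approx -0.0014913$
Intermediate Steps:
$u = -7108$ ($u = 2 \left(-3554\right) = -7108$)
$L{\left(J,C \right)} = \sqrt{-3 + J}$
$n = 116$
$I = -672 + \sqrt{3}$ ($I = \sqrt{-3 + 6} - 672 = \sqrt{3} - 672 = -672 + \sqrt{3} \approx -670.27$)
$\frac{1}{\frac{3160 + n}{u - 4690} + I} = \frac{1}{\frac{3160 + 116}{-7108 - 4690} - \left(672 - \sqrt{3}\right)} = \frac{1}{\frac{3276}{-11798} - \left(672 - \sqrt{3}\right)} = \frac{1}{3276 \left(- \frac{1}{11798}\right) - \left(672 - \sqrt{3}\right)} = \frac{1}{- \frac{1638}{5899} - \left(672 - \sqrt{3}\right)} = \frac{1}{- \frac{3965766}{5899} + \sqrt{3}}$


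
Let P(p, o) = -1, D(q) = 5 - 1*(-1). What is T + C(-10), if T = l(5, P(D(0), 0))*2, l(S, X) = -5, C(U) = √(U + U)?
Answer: -10 + 2*I*√5 ≈ -10.0 + 4.4721*I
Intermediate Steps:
D(q) = 6 (D(q) = 5 + 1 = 6)
C(U) = √2*√U (C(U) = √(2*U) = √2*√U)
T = -10 (T = -5*2 = -10)
T + C(-10) = -10 + √2*√(-10) = -10 + √2*(I*√10) = -10 + 2*I*√5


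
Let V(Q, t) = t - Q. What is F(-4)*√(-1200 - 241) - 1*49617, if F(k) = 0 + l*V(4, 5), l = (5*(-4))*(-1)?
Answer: -49617 + 20*I*√1441 ≈ -49617.0 + 759.21*I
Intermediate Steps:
l = 20 (l = -20*(-1) = 20)
F(k) = 20 (F(k) = 0 + 20*(5 - 1*4) = 0 + 20*(5 - 4) = 0 + 20*1 = 0 + 20 = 20)
F(-4)*√(-1200 - 241) - 1*49617 = 20*√(-1200 - 241) - 1*49617 = 20*√(-1441) - 49617 = 20*(I*√1441) - 49617 = 20*I*√1441 - 49617 = -49617 + 20*I*√1441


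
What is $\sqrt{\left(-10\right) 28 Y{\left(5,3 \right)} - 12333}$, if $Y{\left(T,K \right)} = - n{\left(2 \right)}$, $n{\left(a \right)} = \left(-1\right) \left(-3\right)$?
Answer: $3 i \sqrt{1277} \approx 107.21 i$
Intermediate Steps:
$n{\left(a \right)} = 3$
$Y{\left(T,K \right)} = -3$ ($Y{\left(T,K \right)} = \left(-1\right) 3 = -3$)
$\sqrt{\left(-10\right) 28 Y{\left(5,3 \right)} - 12333} = \sqrt{\left(-10\right) 28 \left(-3\right) - 12333} = \sqrt{\left(-280\right) \left(-3\right) - 12333} = \sqrt{840 - 12333} = \sqrt{-11493} = 3 i \sqrt{1277}$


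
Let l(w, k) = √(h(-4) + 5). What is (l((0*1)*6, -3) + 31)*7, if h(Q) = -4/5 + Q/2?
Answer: 217 + 7*√55/5 ≈ 227.38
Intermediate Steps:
h(Q) = -⅘ + Q/2 (h(Q) = -4*⅕ + Q*(½) = -⅘ + Q/2)
l(w, k) = √55/5 (l(w, k) = √((-⅘ + (½)*(-4)) + 5) = √((-⅘ - 2) + 5) = √(-14/5 + 5) = √(11/5) = √55/5)
(l((0*1)*6, -3) + 31)*7 = (√55/5 + 31)*7 = (31 + √55/5)*7 = 217 + 7*√55/5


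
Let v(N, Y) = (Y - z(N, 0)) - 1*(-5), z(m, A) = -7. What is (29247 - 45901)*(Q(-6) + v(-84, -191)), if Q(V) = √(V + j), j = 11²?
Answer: 2981066 - 16654*√115 ≈ 2.8025e+6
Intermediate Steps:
j = 121
v(N, Y) = 12 + Y (v(N, Y) = (Y - 1*(-7)) - 1*(-5) = (Y + 7) + 5 = (7 + Y) + 5 = 12 + Y)
Q(V) = √(121 + V) (Q(V) = √(V + 121) = √(121 + V))
(29247 - 45901)*(Q(-6) + v(-84, -191)) = (29247 - 45901)*(√(121 - 6) + (12 - 191)) = -16654*(√115 - 179) = -16654*(-179 + √115) = 2981066 - 16654*√115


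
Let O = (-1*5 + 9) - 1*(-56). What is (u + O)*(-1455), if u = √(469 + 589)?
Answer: -87300 - 33465*√2 ≈ -1.3463e+5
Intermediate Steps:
u = 23*√2 (u = √1058 = 23*√2 ≈ 32.527)
O = 60 (O = (-5 + 9) + 56 = 4 + 56 = 60)
(u + O)*(-1455) = (23*√2 + 60)*(-1455) = (60 + 23*√2)*(-1455) = -87300 - 33465*√2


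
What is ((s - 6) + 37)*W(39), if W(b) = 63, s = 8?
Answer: 2457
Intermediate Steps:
((s - 6) + 37)*W(39) = ((8 - 6) + 37)*63 = (2 + 37)*63 = 39*63 = 2457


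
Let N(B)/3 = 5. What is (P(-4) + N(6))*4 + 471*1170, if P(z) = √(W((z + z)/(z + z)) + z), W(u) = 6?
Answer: 551130 + 4*√2 ≈ 5.5114e+5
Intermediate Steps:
N(B) = 15 (N(B) = 3*5 = 15)
P(z) = √(6 + z)
(P(-4) + N(6))*4 + 471*1170 = (√(6 - 4) + 15)*4 + 471*1170 = (√2 + 15)*4 + 551070 = (15 + √2)*4 + 551070 = (60 + 4*√2) + 551070 = 551130 + 4*√2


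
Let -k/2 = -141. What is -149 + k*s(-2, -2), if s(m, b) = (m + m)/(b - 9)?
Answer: -511/11 ≈ -46.455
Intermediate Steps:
k = 282 (k = -2*(-141) = 282)
s(m, b) = 2*m/(-9 + b) (s(m, b) = (2*m)/(-9 + b) = 2*m/(-9 + b))
-149 + k*s(-2, -2) = -149 + 282*(2*(-2)/(-9 - 2)) = -149 + 282*(2*(-2)/(-11)) = -149 + 282*(2*(-2)*(-1/11)) = -149 + 282*(4/11) = -149 + 1128/11 = -511/11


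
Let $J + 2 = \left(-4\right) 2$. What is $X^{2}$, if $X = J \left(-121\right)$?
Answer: $1464100$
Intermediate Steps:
$J = -10$ ($J = -2 - 8 = -10$)
$X = 1210$ ($X = \left(-10\right) \left(-121\right) = 1210$)
$X^{2} = 1210^{2} = 1464100$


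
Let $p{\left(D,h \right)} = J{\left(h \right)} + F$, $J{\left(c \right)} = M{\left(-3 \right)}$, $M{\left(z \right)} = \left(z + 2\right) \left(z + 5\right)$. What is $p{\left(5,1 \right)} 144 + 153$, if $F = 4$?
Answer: $441$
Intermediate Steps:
$M{\left(z \right)} = \left(2 + z\right) \left(5 + z\right)$
$J{\left(c \right)} = -2$ ($J{\left(c \right)} = 10 + \left(-3\right)^{2} + 7 \left(-3\right) = 10 + 9 - 21 = -2$)
$p{\left(D,h \right)} = 2$ ($p{\left(D,h \right)} = -2 + 4 = 2$)
$p{\left(5,1 \right)} 144 + 153 = 2 \cdot 144 + 153 = 288 + 153 = 441$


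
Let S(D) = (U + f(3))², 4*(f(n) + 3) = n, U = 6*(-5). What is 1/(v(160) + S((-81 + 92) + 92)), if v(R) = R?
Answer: 16/19201 ≈ 0.00083329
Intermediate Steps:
U = -30
f(n) = -3 + n/4
S(D) = 16641/16 (S(D) = (-30 + (-3 + (¼)*3))² = (-30 + (-3 + ¾))² = (-30 - 9/4)² = (-129/4)² = 16641/16)
1/(v(160) + S((-81 + 92) + 92)) = 1/(160 + 16641/16) = 1/(19201/16) = 16/19201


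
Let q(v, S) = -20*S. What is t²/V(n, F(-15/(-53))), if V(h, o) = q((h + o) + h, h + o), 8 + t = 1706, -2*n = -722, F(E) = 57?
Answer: -720801/2090 ≈ -344.88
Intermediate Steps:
n = 361 (n = -½*(-722) = 361)
t = 1698 (t = -8 + 1706 = 1698)
V(h, o) = -20*h - 20*o (V(h, o) = -20*(h + o) = -20*h - 20*o)
t²/V(n, F(-15/(-53))) = 1698²/(-20*361 - 20*57) = 2883204/(-7220 - 1140) = 2883204/(-8360) = 2883204*(-1/8360) = -720801/2090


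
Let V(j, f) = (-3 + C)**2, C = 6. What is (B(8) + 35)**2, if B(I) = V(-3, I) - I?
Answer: 1296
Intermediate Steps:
V(j, f) = 9 (V(j, f) = (-3 + 6)**2 = 3**2 = 9)
B(I) = 9 - I
(B(8) + 35)**2 = ((9 - 1*8) + 35)**2 = ((9 - 8) + 35)**2 = (1 + 35)**2 = 36**2 = 1296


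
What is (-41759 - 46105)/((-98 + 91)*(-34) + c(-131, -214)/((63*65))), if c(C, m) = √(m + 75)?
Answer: -350667679798800/949864652239 + 359803080*I*√139/949864652239 ≈ -369.18 + 0.0044659*I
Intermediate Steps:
c(C, m) = √(75 + m)
(-41759 - 46105)/((-98 + 91)*(-34) + c(-131, -214)/((63*65))) = (-41759 - 46105)/((-98 + 91)*(-34) + √(75 - 214)/((63*65))) = -87864/(-7*(-34) + √(-139)/4095) = -87864/(238 + (I*√139)*(1/4095)) = -87864/(238 + I*√139/4095)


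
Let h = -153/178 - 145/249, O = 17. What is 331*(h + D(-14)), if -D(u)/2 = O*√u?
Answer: -21153217/44322 - 11254*I*√14 ≈ -477.26 - 42109.0*I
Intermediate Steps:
h = -63907/44322 (h = -153*1/178 - 145*1/249 = -153/178 - 145/249 = -63907/44322 ≈ -1.4419)
D(u) = -34*√u
331*(h + D(-14)) = 331*(-63907/44322 - 34*I*√14) = -21153217/44322 - 11254*I*√14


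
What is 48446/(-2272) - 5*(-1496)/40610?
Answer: -97519875/4613296 ≈ -21.139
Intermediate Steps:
48446/(-2272) - 5*(-1496)/40610 = 48446*(-1/2272) + 7480*(1/40610) = -24223/1136 + 748/4061 = -97519875/4613296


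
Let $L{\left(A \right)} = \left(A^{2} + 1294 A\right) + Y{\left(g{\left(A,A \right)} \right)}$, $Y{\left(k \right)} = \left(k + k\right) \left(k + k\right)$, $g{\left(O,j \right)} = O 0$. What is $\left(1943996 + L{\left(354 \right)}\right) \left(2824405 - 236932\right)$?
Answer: $6539548210524$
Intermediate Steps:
$g{\left(O,j \right)} = 0$
$Y{\left(k \right)} = 4 k^{2}$ ($Y{\left(k \right)} = 2 k 2 k = 4 k^{2}$)
$L{\left(A \right)} = A^{2} + 1294 A$ ($L{\left(A \right)} = \left(A^{2} + 1294 A\right) + 4 \cdot 0^{2} = \left(A^{2} + 1294 A\right) + 4 \cdot 0 = \left(A^{2} + 1294 A\right) + 0 = A^{2} + 1294 A$)
$\left(1943996 + L{\left(354 \right)}\right) \left(2824405 - 236932\right) = \left(1943996 + 354 \left(1294 + 354\right)\right) \left(2824405 - 236932\right) = \left(1943996 + 354 \cdot 1648\right) 2587473 = \left(1943996 + 583392\right) 2587473 = 2527388 \cdot 2587473 = 6539548210524$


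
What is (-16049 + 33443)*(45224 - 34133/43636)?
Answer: 17162314798707/21818 ≈ 7.8661e+8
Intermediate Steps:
(-16049 + 33443)*(45224 - 34133/43636) = 17394*(45224 - 34133*1/43636) = 17394*(45224 - 34133/43636) = 17394*(1973360331/43636) = 17162314798707/21818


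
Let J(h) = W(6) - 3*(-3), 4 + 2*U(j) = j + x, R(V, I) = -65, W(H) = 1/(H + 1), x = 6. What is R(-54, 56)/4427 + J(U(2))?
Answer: 282873/30989 ≈ 9.1282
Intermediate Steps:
W(H) = 1/(1 + H)
U(j) = 1 + j/2 (U(j) = -2 + (j + 6)/2 = -2 + (6 + j)/2 = -2 + (3 + j/2) = 1 + j/2)
J(h) = 64/7 (J(h) = 1/(1 + 6) - 3*(-3) = 1/7 - 1*(-9) = ⅐ + 9 = 64/7)
R(-54, 56)/4427 + J(U(2)) = -65/4427 + 64/7 = 282873/30989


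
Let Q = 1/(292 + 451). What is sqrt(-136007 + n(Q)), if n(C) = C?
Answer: 20*I*sqrt(187706319)/743 ≈ 368.79*I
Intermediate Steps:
Q = 1/743 ≈ 0.0013459
sqrt(-136007 + n(Q)) = sqrt(-136007 + 1/743) = sqrt(-101053200/743) = 20*I*sqrt(187706319)/743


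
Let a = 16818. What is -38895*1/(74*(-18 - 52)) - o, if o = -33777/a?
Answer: 27636699/2903908 ≈ 9.5171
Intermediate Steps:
o = -11259/5606 (o = -33777/16818 = -33777*1/16818 = -11259/5606 ≈ -2.0084)
-38895*1/(74*(-18 - 52)) - o = -38895*1/(74*(-18 - 52)) - 1*(-11259/5606) = -38895/((-70*74)) + 11259/5606 = -38895/(-5180) + 11259/5606 = -38895*(-1/5180) + 11259/5606 = 7779/1036 + 11259/5606 = 27636699/2903908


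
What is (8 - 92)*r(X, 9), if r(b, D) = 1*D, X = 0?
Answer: -756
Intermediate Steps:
r(b, D) = D
(8 - 92)*r(X, 9) = (8 - 92)*9 = -84*9 = -756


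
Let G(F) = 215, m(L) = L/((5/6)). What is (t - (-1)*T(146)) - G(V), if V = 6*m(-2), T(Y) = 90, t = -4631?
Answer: -4756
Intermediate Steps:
m(L) = 6*L/5 (m(L) = L/((5*(⅙))) = L/(⅚) = L*(6/5) = 6*L/5)
V = -72/5 (V = 6*((6/5)*(-2)) = 6*(-12/5) = -72/5 ≈ -14.400)
(t - (-1)*T(146)) - G(V) = (-4631 - (-1)*90) - 1*215 = (-4631 - 1*(-90)) - 215 = (-4631 + 90) - 215 = -4541 - 215 = -4756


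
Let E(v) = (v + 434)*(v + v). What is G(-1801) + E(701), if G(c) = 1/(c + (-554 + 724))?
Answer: 2595361369/1631 ≈ 1.5913e+6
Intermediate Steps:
E(v) = 2*v*(434 + v) (E(v) = (434 + v)*(2*v) = 2*v*(434 + v))
G(c) = 1/(170 + c) (G(c) = 1/(c + 170) = 1/(170 + c))
G(-1801) + E(701) = 1/(170 - 1801) + 2*701*(434 + 701) = 1/(-1631) + 2*701*1135 = -1/1631 + 1591270 = 2595361369/1631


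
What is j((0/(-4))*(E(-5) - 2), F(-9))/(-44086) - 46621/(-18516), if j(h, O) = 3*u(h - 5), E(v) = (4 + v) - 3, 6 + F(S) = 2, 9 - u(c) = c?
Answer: 146753981/58306884 ≈ 2.5169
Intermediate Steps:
u(c) = 9 - c
F(S) = -4 (F(S) = -6 + 2 = -4)
E(v) = 1 + v
j(h, O) = 42 - 3*h (j(h, O) = 3*(9 - (h - 5)) = 3*(9 - (-5 + h)) = 3*(9 + (5 - h)) = 3*(14 - h) = 42 - 3*h)
j((0/(-4))*(E(-5) - 2), F(-9))/(-44086) - 46621/(-18516) = (42 - 3*0/(-4)*((1 - 5) - 2))/(-44086) - 46621/(-18516) = (42 - 3*0*(-¼)*(-4 - 2))*(-1/44086) - 46621*(-1/18516) = (42 - 0*(-6))*(-1/44086) + 46621/18516 = (42 - 3*0)*(-1/44086) + 46621/18516 = (42 + 0)*(-1/44086) + 46621/18516 = 42*(-1/44086) + 46621/18516 = -3/3149 + 46621/18516 = 146753981/58306884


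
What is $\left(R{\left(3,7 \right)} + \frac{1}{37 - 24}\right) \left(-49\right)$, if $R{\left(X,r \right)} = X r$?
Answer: $- \frac{13426}{13} \approx -1032.8$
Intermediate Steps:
$\left(R{\left(3,7 \right)} + \frac{1}{37 - 24}\right) \left(-49\right) = \left(3 \cdot 7 + \frac{1}{37 - 24}\right) \left(-49\right) = \left(21 + \frac{1}{13}\right) \left(-49\right) = \frac{274}{13} \left(-49\right) = - \frac{13426}{13}$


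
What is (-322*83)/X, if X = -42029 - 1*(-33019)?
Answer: 13363/4505 ≈ 2.9663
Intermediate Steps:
X = -9010 (X = -42029 + 33019 = -9010)
(-322*83)/X = -322*83/(-9010) = -26726*(-1/9010) = 13363/4505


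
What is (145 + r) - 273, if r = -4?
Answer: -132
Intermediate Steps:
(145 + r) - 273 = (145 - 4) - 273 = 141 - 273 = -132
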